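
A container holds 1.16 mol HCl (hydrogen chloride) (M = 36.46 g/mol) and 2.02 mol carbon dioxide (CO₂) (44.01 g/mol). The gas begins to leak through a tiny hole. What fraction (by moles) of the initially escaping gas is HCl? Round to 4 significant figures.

Each component's effusion rate ∝ (its partial pressure)·(1/√M) ∝ n_i/√M_i.
Mole fraction of HCl in the effusate = (n_HCl/√M_HCl) / (n_HCl/√M_HCl + n_CO₂/√M_CO₂)
= (1.16/√36.46) / (1.16/√36.46 + 2.02/√44.01) = 0.1921/(0.1921 + 0.3045) = 0.3868.

0.3868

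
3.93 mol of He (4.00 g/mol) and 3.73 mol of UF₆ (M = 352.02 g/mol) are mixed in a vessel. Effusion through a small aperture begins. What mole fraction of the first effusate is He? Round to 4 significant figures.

The effusion rate of species i is ∝ p_i/√M_i ∝ n_i/√M_i.
So x_He in the escaping gas = (n_He/√M_He) / Σ(n_i/√M_i)
= (3.93/√4.00) / (3.93/√4.00 + 3.73/√352.02) = 1.965/(1.965 + 0.1988) = 0.9081.

0.9081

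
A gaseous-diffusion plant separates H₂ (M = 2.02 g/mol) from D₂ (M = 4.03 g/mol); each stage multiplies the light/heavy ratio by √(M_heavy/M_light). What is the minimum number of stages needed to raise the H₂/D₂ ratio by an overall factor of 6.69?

With α = √(4.03/2.02) per stage, ln α = ½ ln(1.99505) = 0.3453.
Need α^N ≥ 6.69 ⇒ N ≥ ln(6.69) / ln α = 1.901 / 0.3453 = 5.50.
Rounding up, N = 6 stages.

6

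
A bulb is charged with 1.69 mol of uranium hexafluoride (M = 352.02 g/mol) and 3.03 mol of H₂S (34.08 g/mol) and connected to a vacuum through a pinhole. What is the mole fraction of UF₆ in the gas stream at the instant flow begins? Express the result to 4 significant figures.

0.1479

Rate_i ∝ x_i/√M_i (Graham's law weighted by mole fraction), so the effusate composition follows n_i/√M_i.
Mole fraction of UF₆ in the effusate = (n_UF₆/√M_UF₆) / (n_UF₆/√M_UF₆ + n_H₂S/√M_H₂S)
= (1.69/√352.02) / (1.69/√352.02 + 3.03/√34.08) = 0.09007/(0.09007 + 0.5190) = 0.1479.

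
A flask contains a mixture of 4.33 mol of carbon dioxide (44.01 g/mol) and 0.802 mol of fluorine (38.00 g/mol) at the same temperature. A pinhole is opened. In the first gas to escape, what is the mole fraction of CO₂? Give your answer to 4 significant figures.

0.8338

Each component's effusion rate ∝ (its partial pressure)·(1/√M) ∝ n_i/√M_i.
Mole fraction of CO₂ in the effusate = (n_CO₂/√M_CO₂) / (n_CO₂/√M_CO₂ + n_F₂/√M_F₂)
= (4.33/√44.01) / (4.33/√44.01 + 0.802/√38.00) = 0.6527/(0.6527 + 0.1301) = 0.8338.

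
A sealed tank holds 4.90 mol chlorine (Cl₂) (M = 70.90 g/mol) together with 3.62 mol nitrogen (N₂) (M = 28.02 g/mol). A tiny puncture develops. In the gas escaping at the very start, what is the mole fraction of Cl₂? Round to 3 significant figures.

Rate_i ∝ x_i/√M_i (Graham's law weighted by mole fraction), so the effusate composition follows n_i/√M_i.
Mole fraction of Cl₂ in the effusate = (n_Cl₂/√M_Cl₂) / (n_Cl₂/√M_Cl₂ + n_N₂/√M_N₂)
= (4.90/√70.90) / (4.90/√70.90 + 3.62/√28.02) = 0.5819/(0.5819 + 0.6839) = 0.460.

0.460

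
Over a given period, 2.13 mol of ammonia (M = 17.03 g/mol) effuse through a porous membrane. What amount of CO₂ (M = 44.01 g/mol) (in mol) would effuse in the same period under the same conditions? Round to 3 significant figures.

By Graham's law, rate_CO₂/rate_NH₃ = √(M_NH₃/M_CO₂) = √(17.03/44.01) = √0.3870 = 0.6221.
So the amount for CO₂ is 2.13 × 0.6221 = 1.32 mol.

1.32 mol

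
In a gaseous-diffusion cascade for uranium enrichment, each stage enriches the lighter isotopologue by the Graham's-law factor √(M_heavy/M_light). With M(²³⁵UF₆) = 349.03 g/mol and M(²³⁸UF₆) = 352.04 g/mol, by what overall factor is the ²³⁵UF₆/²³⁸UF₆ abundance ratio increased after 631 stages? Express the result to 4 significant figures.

Overall factor = α^631 with α = √(352.04/349.03), i.e. (352.04/349.03)^(631/2).
= 1.00862^(631/2) = 15.02.

15.02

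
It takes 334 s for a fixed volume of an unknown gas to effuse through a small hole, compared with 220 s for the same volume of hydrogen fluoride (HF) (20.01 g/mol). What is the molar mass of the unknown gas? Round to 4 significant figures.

Graham's law gives t_X/t_HF = √(M_X/M_HF).
334/220 = 1.518 = √(M_X/20.01)
M_X = 20.01 × 1.518² = 20.01 × 2.305 = 46.12 g/mol

46.12 g/mol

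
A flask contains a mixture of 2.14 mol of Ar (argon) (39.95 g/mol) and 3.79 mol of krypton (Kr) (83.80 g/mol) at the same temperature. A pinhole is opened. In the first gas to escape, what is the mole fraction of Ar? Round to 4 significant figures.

The effusion rate of species i is ∝ p_i/√M_i ∝ n_i/√M_i.
Mole fraction of Ar in the effusate = (n_Ar/√M_Ar) / (n_Ar/√M_Ar + n_Kr/√M_Kr)
= (2.14/√39.95) / (2.14/√39.95 + 3.79/√83.80) = 0.3386/(0.3386 + 0.4140) = 0.4499.

0.4499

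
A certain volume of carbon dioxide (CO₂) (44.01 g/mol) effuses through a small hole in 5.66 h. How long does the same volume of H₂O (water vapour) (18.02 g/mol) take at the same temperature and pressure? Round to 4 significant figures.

By Graham's law, t_H₂O/t_CO₂ = √(M_H₂O/M_CO₂) = √(18.02/44.01) = √0.4095 = 0.6399.
So the time for H₂O is 5.66 × 0.6399 = 3.622 h.

3.622 h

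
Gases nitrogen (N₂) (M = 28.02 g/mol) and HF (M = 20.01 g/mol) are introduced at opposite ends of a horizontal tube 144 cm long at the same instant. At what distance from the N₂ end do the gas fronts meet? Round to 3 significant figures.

Distances travelled in equal time are proportional to diffusion rates, so d_N₂/d_HF = √(M_HF/M_N₂) = √(20.01/28.02) = 0.8451.
With d_N₂ + d_HF = 144 cm, d_HF = 144/(1 + 0.8451) = 78.05 cm.
d_N₂ = 144 − 78.05 = 66.0 cm.

66.0 cm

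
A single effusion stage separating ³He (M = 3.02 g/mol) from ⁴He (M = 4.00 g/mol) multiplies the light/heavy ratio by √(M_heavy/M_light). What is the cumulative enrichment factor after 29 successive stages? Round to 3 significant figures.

58.9

The single-stage factor is √(M_heavy/M_light), so 29 stages give [√(4.00/3.02)]^29 = (4.00/3.02)^(29/2).
= 1.32450^(29/2) = 58.9.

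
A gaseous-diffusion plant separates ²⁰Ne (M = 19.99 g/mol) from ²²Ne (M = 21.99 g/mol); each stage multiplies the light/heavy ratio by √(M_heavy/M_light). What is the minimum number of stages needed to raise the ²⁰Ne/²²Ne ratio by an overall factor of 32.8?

74

Per stage α = (21.99/19.99)^(1/2) = 1.10005^0.5, giving ln α = 0.04768.
Need α^N ≥ 32.8 ⇒ N ≥ ln(32.8) / ln α = 3.490 / 0.04768 = 73.21.
Minimum whole number of stages: N = 74.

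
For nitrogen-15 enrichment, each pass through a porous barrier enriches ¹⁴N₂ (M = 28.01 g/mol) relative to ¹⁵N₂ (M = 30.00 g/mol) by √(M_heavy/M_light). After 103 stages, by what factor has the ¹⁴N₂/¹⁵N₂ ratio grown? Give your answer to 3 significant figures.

34.3

After 103 stages the ratio has grown by (√(30.00/28.01))^103 = (30.00/28.01)^(103/2).
= 1.07105^(103/2) = 34.3.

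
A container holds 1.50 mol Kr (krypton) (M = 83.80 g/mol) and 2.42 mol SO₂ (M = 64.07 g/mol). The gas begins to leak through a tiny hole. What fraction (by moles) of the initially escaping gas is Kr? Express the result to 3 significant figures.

Rate_i ∝ x_i/√M_i (Graham's law weighted by mole fraction), so the effusate composition follows n_i/√M_i.
Mole fraction of Kr in the effusate = (n_Kr/√M_Kr) / (n_Kr/√M_Kr + n_SO₂/√M_SO₂)
= (1.50/√83.80) / (1.50/√83.80 + 2.42/√64.07) = 0.1639/(0.1639 + 0.3023) = 0.351.

0.351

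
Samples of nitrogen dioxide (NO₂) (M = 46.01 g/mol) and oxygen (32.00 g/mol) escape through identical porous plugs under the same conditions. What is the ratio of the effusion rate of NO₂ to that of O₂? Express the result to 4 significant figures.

0.8340

Graham's law gives rate_NO₂/rate_O₂ = √(M_O₂/M_NO₂) = √(32.00/46.01) = √0.6955 = 0.8340.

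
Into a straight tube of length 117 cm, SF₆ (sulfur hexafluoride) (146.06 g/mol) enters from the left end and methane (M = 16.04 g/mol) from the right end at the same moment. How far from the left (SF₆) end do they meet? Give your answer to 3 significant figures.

Graham's law gives d_SF₆/d_CH₄ = rate_SF₆/rate_CH₄ = √(M_CH₄/M_SF₆) = √(16.04/146.06) = 0.3314.
With d_SF₆ + d_CH₄ = 117 cm, d_CH₄ = 117/(1 + 0.3314) = 87.88 cm.
d_SF₆ = 117 − 87.88 = 29.1 cm.

29.1 cm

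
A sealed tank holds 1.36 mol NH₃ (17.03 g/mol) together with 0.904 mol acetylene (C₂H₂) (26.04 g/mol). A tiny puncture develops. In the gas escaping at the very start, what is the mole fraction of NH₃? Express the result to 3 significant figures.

0.650

Effusion rate of each component ∝ n_i/√M_i (partial pressure × 1/√M).
Mole fraction of NH₃ in the effusate = (n_NH₃/√M_NH₃) / (n_NH₃/√M_NH₃ + n_C₂H₂/√M_C₂H₂)
= (1.36/√17.03) / (1.36/√17.03 + 0.904/√26.04) = 0.3296/(0.3296 + 0.1772) = 0.650.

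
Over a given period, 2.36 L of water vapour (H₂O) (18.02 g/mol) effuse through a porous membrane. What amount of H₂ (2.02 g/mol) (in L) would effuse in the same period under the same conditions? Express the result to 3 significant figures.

Since effusion rate ∝ 1/√M, rate_H₂/rate_H₂O = √(M_H₂O/M_H₂) = √(18.02/2.02) = √8.921 = 2.987.
So the volume for H₂ is 2.36 × 2.987 = 7.05 L.

7.05 L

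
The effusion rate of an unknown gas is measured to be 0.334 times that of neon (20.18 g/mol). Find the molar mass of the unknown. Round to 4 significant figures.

From Graham's law, rate_X/rate_Ne = √(M_Ne/M_X).
0.334 = √(20.18/M_X)
M_X = 20.18 / 0.334² = 20.18 / 0.1116 = 180.9 g/mol

180.9 g/mol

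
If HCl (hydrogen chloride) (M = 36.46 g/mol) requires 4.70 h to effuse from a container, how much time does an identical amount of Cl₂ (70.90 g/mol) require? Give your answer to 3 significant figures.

By Graham's law, t_Cl₂/t_HCl = √(M_Cl₂/M_HCl) = √(70.90/36.46) = √1.945 = 1.394.
So the time for Cl₂ is 4.70 × 1.394 = 6.55 h.

6.55 h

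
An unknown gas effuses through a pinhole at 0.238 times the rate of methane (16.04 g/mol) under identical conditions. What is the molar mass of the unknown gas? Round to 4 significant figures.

283.2 g/mol

From Graham's law, rate_X/rate_CH₄ = √(M_CH₄/M_X).
0.238 = √(16.04/M_X)
M_X = 16.04 / 0.238² = 16.04 / 0.05664 = 283.2 g/mol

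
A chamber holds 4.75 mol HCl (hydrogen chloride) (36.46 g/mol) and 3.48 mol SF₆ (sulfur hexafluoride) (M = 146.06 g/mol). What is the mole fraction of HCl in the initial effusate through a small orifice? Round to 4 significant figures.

Each component's effusion rate ∝ (its partial pressure)·(1/√M) ∝ n_i/√M_i.
So x_HCl in the escaping gas = (n_HCl/√M_HCl) / Σ(n_i/√M_i)
= (4.75/√36.46) / (4.75/√36.46 + 3.48/√146.06) = 0.7867/(0.7867 + 0.2879) = 0.7320.

0.7320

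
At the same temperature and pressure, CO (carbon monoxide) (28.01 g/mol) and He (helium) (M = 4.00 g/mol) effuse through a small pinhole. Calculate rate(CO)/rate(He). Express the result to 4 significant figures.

By Graham's law, rate_CO/rate_He = √(M_He/M_CO) = √(4.00/28.01) = √0.1428 = 0.3779.

0.3779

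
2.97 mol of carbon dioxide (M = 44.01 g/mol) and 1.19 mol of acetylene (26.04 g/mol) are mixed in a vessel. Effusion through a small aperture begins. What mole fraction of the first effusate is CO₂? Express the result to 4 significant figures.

0.6575

Each component's effusion rate ∝ (its partial pressure)·(1/√M) ∝ n_i/√M_i.
Mole fraction of CO₂ in the effusate = (n_CO₂/√M_CO₂) / (n_CO₂/√M_CO₂ + n_C₂H₂/√M_C₂H₂)
= (2.97/√44.01) / (2.97/√44.01 + 1.19/√26.04) = 0.4477/(0.4477 + 0.2332) = 0.6575.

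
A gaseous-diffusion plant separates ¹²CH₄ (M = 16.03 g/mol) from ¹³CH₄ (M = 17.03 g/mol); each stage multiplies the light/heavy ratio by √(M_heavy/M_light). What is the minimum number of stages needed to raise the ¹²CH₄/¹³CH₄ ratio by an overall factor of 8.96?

73

Per stage α = (17.03/16.03)^(1/2) = 1.06238^0.5, giving ln α = 0.03026.
Need α^N ≥ 8.96 ⇒ N ≥ ln(8.96) / ln α = 2.193 / 0.03026 = 72.47.
Rounding up, N = 73 stages.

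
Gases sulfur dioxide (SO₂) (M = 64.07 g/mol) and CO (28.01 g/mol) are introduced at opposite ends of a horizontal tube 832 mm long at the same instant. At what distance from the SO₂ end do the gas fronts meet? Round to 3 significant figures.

331 mm

In equal time, each gas travels a distance ∝ its rate ∝ 1/√M, so d_SO₂/d_CO = √(M_CO/M_SO₂) = √(28.01/64.07) = 0.6612.
With d_SO₂ + d_CO = 832 mm, d_CO = 832/(1 + 0.6612) = 500.8 mm.
d_SO₂ = 832 − 500.8 = 331 mm.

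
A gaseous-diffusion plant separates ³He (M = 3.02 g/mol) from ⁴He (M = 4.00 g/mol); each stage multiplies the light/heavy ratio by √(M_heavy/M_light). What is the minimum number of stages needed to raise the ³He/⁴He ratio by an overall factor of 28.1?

Per stage α = (4.00/3.02)^(1/2) = 1.32450^0.5, giving ln α = 0.1405.
Need α^N ≥ 28.1 ⇒ N ≥ ln(28.1) / ln α = 3.336 / 0.1405 = 23.74.
So at least 24 stages are needed.

24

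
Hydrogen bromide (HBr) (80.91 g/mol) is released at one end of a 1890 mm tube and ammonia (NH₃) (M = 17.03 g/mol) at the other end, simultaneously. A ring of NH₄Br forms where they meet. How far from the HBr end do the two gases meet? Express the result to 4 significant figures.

Graham's law gives d_HBr/d_NH₃ = rate_HBr/rate_NH₃ = √(M_NH₃/M_HBr) = √(17.03/80.91) = 0.4588.
With d_HBr + d_NH₃ = 1890 mm, d_NH₃ = 1890/(1 + 0.4588) = 1296 mm.
d_HBr = 1890 − 1296 = 594.4 mm.

594.4 mm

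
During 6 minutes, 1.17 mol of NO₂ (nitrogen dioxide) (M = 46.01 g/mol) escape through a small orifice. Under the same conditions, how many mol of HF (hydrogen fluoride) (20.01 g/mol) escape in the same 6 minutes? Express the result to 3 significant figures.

1.77 mol

Graham's law gives rate_HF/rate_NO₂ = √(M_NO₂/M_HF) = √(46.01/20.01) = √2.299 = 1.516.
So the amount for HF is 1.17 × 1.516 = 1.77 mol.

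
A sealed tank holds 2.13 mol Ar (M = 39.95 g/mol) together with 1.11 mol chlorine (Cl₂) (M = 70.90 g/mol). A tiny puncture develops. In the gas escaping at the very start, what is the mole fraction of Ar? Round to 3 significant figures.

0.719

The effusion rate of species i is ∝ p_i/√M_i ∝ n_i/√M_i.
x_Ar(eff) = (n_Ar/√M_Ar) / (n_Ar/√M_Ar + n_Cl₂/√M_Cl₂)
= (2.13/√39.95) / (2.13/√39.95 + 1.11/√70.90) = 0.3370/(0.3370 + 0.1318) = 0.719.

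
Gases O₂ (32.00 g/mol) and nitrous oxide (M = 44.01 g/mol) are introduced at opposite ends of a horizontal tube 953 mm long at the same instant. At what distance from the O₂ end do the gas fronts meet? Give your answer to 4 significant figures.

The fronts meet when d_O₂ + d_N₂O = L with d_O₂/d_N₂O = √(M_N₂O/M_O₂) (Graham's law). Here √(M_N₂O/M_O₂) = √(44.01/32.00) = 1.173.
With d_O₂ + d_N₂O = 953 mm, d_N₂O = 953/(1 + 1.173) = 438.6 mm.
d_O₂ = 953 − 438.6 = 514.4 mm.

514.4 mm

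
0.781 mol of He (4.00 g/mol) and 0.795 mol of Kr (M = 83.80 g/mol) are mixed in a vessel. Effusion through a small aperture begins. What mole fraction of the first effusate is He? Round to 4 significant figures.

0.8181

Each component's effusion rate ∝ (its partial pressure)·(1/√M) ∝ n_i/√M_i.
So x_He in the escaping gas = (n_He/√M_He) / Σ(n_i/√M_i)
= (0.781/√4.00) / (0.781/√4.00 + 0.795/√83.80) = 0.3905/(0.3905 + 0.08685) = 0.8181.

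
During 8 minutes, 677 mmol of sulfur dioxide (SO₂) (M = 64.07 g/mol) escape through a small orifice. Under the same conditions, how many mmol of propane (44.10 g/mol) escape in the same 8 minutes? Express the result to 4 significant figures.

Using Graham's law: rate_C₃H₈/rate_SO₂ = √(M_SO₂/M_C₃H₈) = √(64.07/44.10) = √1.453 = 1.205.
So the amount for C₃H₈ is 677 × 1.205 = 816.0 mmol.

816.0 mmol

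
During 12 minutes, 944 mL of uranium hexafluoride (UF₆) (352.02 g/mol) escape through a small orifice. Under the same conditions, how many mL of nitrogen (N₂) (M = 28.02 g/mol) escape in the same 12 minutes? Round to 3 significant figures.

Since effusion rate ∝ 1/√M, rate_N₂/rate_UF₆ = √(M_UF₆/M_N₂) = √(352.02/28.02) = √12.56 = 3.544.
So the volume for N₂ is 944 × 3.544 = 3350 mL.

3350 mL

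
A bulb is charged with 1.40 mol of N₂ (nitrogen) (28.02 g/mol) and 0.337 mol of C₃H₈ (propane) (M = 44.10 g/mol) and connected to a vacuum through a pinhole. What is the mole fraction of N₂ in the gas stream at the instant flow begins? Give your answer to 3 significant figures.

Rate_i ∝ x_i/√M_i (Graham's law weighted by mole fraction), so the effusate composition follows n_i/√M_i.
Mole fraction of N₂ in the effusate = (n_N₂/√M_N₂) / (n_N₂/√M_N₂ + n_C₃H₈/√M_C₃H₈)
= (1.40/√28.02) / (1.40/√28.02 + 0.337/√44.10) = 0.2645/(0.2645 + 0.05075) = 0.839.

0.839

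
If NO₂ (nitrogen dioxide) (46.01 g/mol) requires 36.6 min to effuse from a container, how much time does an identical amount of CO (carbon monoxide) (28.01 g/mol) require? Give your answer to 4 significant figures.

28.56 min

Graham's law gives t_CO/t_NO₂ = √(M_CO/M_NO₂) = √(28.01/46.01) = √0.6088 = 0.7802.
So the time for CO is 36.6 × 0.7802 = 28.56 min.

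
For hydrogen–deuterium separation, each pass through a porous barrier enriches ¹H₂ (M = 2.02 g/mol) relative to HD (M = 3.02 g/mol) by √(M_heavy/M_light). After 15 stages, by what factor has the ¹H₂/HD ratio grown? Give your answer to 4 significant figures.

20.41

The single-stage factor is √(M_heavy/M_light), so 15 stages give [√(3.02/2.02)]^15 = (3.02/2.02)^(15/2).
= 1.49505^(15/2) = 20.41.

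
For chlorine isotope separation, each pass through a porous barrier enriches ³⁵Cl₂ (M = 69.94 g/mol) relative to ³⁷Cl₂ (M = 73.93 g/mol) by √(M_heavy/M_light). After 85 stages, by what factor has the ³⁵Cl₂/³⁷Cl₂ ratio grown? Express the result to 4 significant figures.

10.57

Each stage multiplies the ratio by α = √(73.93/69.94), so after 85 stages the overall factor is α^85 = (73.93/69.94)^(85/2).
= 1.05705^(85/2) = 10.57.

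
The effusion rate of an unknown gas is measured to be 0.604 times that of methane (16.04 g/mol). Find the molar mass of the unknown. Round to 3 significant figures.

From Graham's law, rate_X/rate_CH₄ = √(M_CH₄/M_X).
0.604 = √(16.04/M_X)
M_X = 16.04 / 0.604² = 16.04 / 0.3648 = 44.0 g/mol

44.0 g/mol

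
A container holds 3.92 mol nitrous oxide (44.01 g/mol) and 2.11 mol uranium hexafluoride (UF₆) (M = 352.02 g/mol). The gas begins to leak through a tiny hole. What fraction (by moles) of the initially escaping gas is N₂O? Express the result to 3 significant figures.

0.840

The effusion rate of species i is ∝ p_i/√M_i ∝ n_i/√M_i.
Mole fraction of N₂O in the effusate = (n_N₂O/√M_N₂O) / (n_N₂O/√M_N₂O + n_UF₆/√M_UF₆)
= (3.92/√44.01) / (3.92/√44.01 + 2.11/√352.02) = 0.5909/(0.5909 + 0.1125) = 0.840.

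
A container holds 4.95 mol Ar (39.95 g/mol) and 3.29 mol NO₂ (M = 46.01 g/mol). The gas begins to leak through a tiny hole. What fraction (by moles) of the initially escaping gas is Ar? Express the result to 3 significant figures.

0.618

The effusion rate of species i is ∝ p_i/√M_i ∝ n_i/√M_i.
x_Ar(eff) = (n_Ar/√M_Ar) / (n_Ar/√M_Ar + n_NO₂/√M_NO₂)
= (4.95/√39.95) / (4.95/√39.95 + 3.29/√46.01) = 0.7832/(0.7832 + 0.4850) = 0.618.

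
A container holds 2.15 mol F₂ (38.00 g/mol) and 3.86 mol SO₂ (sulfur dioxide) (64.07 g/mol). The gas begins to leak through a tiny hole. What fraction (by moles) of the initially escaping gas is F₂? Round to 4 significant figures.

0.4197

Rate_i ∝ x_i/√M_i (Graham's law weighted by mole fraction), so the effusate composition follows n_i/√M_i.
So x_F₂ in the escaping gas = (n_F₂/√M_F₂) / Σ(n_i/√M_i)
= (2.15/√38.00) / (2.15/√38.00 + 3.86/√64.07) = 0.3488/(0.3488 + 0.4822) = 0.4197.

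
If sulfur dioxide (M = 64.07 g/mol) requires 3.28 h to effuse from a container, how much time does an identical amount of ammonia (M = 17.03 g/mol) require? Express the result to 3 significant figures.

1.69 h

Graham's law gives t_NH₃/t_SO₂ = √(M_NH₃/M_SO₂) = √(17.03/64.07) = √0.2658 = 0.5156.
So the time for NH₃ is 3.28 × 0.5156 = 1.69 h.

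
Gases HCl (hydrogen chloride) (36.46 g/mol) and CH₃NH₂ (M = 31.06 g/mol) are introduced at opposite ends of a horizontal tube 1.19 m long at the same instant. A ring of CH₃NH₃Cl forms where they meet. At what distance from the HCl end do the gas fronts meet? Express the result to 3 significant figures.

0.571 m

Graham's law gives d_HCl/d_CH₃NH₂ = rate_HCl/rate_CH₃NH₂ = √(M_CH₃NH₂/M_HCl) = √(31.06/36.46) = 0.9230.
With d_HCl + d_CH₃NH₂ = 1.19 m, d_CH₃NH₂ = 1.19/(1 + 0.9230) = 0.6188 m.
d_HCl = 1.19 − 0.6188 = 0.571 m.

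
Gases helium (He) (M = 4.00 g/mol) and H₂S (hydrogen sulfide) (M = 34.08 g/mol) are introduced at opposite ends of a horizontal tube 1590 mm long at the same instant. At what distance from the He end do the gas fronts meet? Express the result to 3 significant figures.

1180 mm

Distances travelled in equal time are proportional to diffusion rates, so d_He/d_H₂S = √(M_H₂S/M_He) = √(34.08/4.00) = 2.919.
With d_He + d_H₂S = 1590 mm, d_H₂S = 1590/(1 + 2.919) = 405.7 mm.
d_He = 1590 − 405.7 = 1180 mm.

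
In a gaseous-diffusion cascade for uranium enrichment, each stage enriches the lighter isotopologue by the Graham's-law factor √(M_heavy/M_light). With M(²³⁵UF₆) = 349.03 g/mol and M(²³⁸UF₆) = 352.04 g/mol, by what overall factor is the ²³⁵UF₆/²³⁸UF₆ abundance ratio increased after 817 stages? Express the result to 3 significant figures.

33.4

The single-stage factor is √(M_heavy/M_light), so 817 stages give [√(352.04/349.03)]^817 = (352.04/349.03)^(817/2).
= 1.00862^(817/2) = 33.4.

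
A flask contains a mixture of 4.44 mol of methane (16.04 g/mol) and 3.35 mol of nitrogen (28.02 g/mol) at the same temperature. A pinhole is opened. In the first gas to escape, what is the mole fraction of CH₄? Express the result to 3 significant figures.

0.637

Each component's effusion rate ∝ (its partial pressure)·(1/√M) ∝ n_i/√M_i.
x_CH₄(eff) = (n_CH₄/√M_CH₄) / (n_CH₄/√M_CH₄ + n_N₂/√M_N₂)
= (4.44/√16.04) / (4.44/√16.04 + 3.35/√28.02) = 1.109/(1.109 + 0.6329) = 0.637.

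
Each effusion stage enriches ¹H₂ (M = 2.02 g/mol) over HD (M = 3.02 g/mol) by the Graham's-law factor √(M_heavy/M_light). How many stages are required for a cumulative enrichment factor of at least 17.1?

15

Single-stage factor α = √(3.02/2.02), so ln α = ½ ln(1.49505) = 0.2011.
Need α^N ≥ 17.1 ⇒ N ≥ ln(17.1) / ln α = 2.839 / 0.2011 = 14.12.
So at least 15 stages are needed.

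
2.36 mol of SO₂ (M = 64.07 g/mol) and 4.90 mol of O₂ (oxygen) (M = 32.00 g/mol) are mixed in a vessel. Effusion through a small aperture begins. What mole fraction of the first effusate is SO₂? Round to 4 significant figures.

The effusion rate of species i is ∝ p_i/√M_i ∝ n_i/√M_i.
x_SO₂(eff) = (n_SO₂/√M_SO₂) / (n_SO₂/√M_SO₂ + n_O₂/√M_O₂)
= (2.36/√64.07) / (2.36/√64.07 + 4.90/√32.00) = 0.2948/(0.2948 + 0.8662) = 0.2539.

0.2539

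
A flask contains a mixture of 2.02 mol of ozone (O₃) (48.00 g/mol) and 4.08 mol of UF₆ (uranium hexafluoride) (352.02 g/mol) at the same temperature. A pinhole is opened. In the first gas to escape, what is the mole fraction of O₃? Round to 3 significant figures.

Rate_i ∝ x_i/√M_i (Graham's law weighted by mole fraction), so the effusate composition follows n_i/√M_i.
So x_O₃ in the escaping gas = (n_O₃/√M_O₃) / Σ(n_i/√M_i)
= (2.02/√48.00) / (2.02/√48.00 + 4.08/√352.02) = 0.2916/(0.2916 + 0.2175) = 0.573.

0.573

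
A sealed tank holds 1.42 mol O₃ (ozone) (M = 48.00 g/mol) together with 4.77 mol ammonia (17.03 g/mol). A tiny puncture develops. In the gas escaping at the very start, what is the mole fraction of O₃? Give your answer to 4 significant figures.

Effusion rate of each component ∝ n_i/√M_i (partial pressure × 1/√M).
So x_O₃ in the escaping gas = (n_O₃/√M_O₃) / Σ(n_i/√M_i)
= (1.42/√48.00) / (1.42/√48.00 + 4.77/√17.03) = 0.2050/(0.2050 + 1.156) = 0.1506.

0.1506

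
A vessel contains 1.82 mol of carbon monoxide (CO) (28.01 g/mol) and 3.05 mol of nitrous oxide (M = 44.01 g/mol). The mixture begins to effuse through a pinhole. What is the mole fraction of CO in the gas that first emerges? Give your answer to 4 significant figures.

The effusion rate of species i is ∝ p_i/√M_i ∝ n_i/√M_i.
Mole fraction of CO in the effusate = (n_CO/√M_CO) / (n_CO/√M_CO + n_N₂O/√M_N₂O)
= (1.82/√28.01) / (1.82/√28.01 + 3.05/√44.01) = 0.3439/(0.3439 + 0.4598) = 0.4279.

0.4279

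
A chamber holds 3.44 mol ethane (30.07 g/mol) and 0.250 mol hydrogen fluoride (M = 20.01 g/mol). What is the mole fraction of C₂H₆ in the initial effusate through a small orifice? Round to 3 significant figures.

Rate_i ∝ x_i/√M_i (Graham's law weighted by mole fraction), so the effusate composition follows n_i/√M_i.
Mole fraction of C₂H₆ in the effusate = (n_C₂H₆/√M_C₂H₆) / (n_C₂H₆/√M_C₂H₆ + n_HF/√M_HF)
= (3.44/√30.07) / (3.44/√30.07 + 0.250/√20.01) = 0.6273/(0.6273 + 0.05589) = 0.918.

0.918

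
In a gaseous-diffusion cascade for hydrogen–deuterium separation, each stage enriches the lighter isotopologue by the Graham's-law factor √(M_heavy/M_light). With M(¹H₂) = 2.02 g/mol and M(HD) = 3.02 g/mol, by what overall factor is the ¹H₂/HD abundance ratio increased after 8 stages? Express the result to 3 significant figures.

Each stage multiplies the ratio by α = √(3.02/2.02), so after 8 stages the overall factor is α^8 = (3.02/2.02)^(8/2).
= 1.49505^4 = 5.00.

5.00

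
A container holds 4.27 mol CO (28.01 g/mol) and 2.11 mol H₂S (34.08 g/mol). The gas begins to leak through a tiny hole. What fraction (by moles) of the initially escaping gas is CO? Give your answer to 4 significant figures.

Each component's effusion rate ∝ (its partial pressure)·(1/√M) ∝ n_i/√M_i.
So x_CO in the escaping gas = (n_CO/√M_CO) / Σ(n_i/√M_i)
= (4.27/√28.01) / (4.27/√28.01 + 2.11/√34.08) = 0.8068/(0.8068 + 0.3614) = 0.6906.

0.6906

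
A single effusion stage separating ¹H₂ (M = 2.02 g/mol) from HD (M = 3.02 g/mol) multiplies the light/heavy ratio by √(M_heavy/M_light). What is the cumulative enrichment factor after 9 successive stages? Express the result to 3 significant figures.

After 9 stages the ratio has grown by (√(3.02/2.02))^9 = (3.02/2.02)^(9/2).
= 1.49505^(9/2) = 6.11.

6.11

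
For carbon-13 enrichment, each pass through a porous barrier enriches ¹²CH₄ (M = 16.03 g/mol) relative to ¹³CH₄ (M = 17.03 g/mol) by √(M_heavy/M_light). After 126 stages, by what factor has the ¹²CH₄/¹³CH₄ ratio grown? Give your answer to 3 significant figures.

Each stage multiplies the ratio by α = √(17.03/16.03), so after 126 stages the overall factor is α^126 = (17.03/16.03)^(126/2).
= 1.06238^63 = 45.3.

45.3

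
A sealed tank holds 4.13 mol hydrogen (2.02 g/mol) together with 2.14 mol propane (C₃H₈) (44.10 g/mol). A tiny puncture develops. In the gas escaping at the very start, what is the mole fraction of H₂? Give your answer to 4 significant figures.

0.9002

The effusion rate of species i is ∝ p_i/√M_i ∝ n_i/√M_i.
So x_H₂ in the escaping gas = (n_H₂/√M_H₂) / Σ(n_i/√M_i)
= (4.13/√2.02) / (4.13/√2.02 + 2.14/√44.10) = 2.906/(2.906 + 0.3223) = 0.9002.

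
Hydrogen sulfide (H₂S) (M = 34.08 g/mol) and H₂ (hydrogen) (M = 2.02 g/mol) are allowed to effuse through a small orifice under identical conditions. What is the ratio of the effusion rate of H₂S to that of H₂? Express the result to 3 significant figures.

From Graham's law, rate_H₂S/rate_H₂ = √(M_H₂/M_H₂S) = √(2.02/34.08) = √0.05927 = 0.243.

0.243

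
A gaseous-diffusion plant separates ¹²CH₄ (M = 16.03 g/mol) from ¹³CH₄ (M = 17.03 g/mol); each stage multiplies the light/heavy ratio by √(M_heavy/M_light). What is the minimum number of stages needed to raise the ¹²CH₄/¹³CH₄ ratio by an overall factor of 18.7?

Per stage α = (17.03/16.03)^(1/2) = 1.06238^0.5, giving ln α = 0.03026.
Need α^N ≥ 18.7 ⇒ N ≥ ln(18.7) / ln α = 2.929 / 0.03026 = 96.79.
So at least 97 stages are needed.

97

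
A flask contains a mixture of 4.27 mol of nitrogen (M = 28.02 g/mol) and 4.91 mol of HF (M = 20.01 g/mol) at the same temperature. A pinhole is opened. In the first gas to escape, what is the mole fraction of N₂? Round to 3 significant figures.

Each component's effusion rate ∝ (its partial pressure)·(1/√M) ∝ n_i/√M_i.
So x_N₂ in the escaping gas = (n_N₂/√M_N₂) / Σ(n_i/√M_i)
= (4.27/√28.02) / (4.27/√28.02 + 4.91/√20.01) = 0.8067/(0.8067 + 1.098) = 0.424.

0.424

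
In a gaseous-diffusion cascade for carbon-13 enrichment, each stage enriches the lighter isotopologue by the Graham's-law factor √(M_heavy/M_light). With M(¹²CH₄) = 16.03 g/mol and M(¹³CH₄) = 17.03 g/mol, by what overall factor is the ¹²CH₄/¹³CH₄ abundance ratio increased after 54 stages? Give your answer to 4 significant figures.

5.124

Overall factor = α^54 with α = √(17.03/16.03), i.e. (17.03/16.03)^(54/2).
= 1.06238^27 = 5.124.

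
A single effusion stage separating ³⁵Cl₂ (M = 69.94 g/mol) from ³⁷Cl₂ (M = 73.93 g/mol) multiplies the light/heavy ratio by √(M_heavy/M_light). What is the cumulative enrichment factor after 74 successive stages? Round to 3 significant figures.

7.79

The single-stage factor is √(M_heavy/M_light), so 74 stages give [√(73.93/69.94)]^74 = (73.93/69.94)^(74/2).
= 1.05705^37 = 7.79.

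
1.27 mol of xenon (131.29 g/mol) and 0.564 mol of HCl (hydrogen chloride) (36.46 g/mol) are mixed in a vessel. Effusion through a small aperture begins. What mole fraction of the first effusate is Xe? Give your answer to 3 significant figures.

Rate_i ∝ x_i/√M_i (Graham's law weighted by mole fraction), so the effusate composition follows n_i/√M_i.
x_Xe(eff) = (n_Xe/√M_Xe) / (n_Xe/√M_Xe + n_HCl/√M_HCl)
= (1.27/√131.29) / (1.27/√131.29 + 0.564/√36.46) = 0.1108/(0.1108 + 0.09341) = 0.543.

0.543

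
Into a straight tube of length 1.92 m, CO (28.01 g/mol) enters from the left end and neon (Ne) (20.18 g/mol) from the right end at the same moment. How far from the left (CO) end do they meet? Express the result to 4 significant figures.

0.8815 m

In equal time, each gas travels a distance ∝ its rate ∝ 1/√M, so d_CO/d_Ne = √(M_Ne/M_CO) = √(20.18/28.01) = 0.8488.
With d_CO + d_Ne = 1.92 m, d_Ne = 1.92/(1 + 0.8488) = 1.039 m.
d_CO = 1.92 − 1.039 = 0.8815 m.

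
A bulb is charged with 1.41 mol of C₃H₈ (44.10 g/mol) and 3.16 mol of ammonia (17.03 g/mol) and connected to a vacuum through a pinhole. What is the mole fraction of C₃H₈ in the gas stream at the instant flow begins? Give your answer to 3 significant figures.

Effusion rate of each component ∝ n_i/√M_i (partial pressure × 1/√M).
So x_C₃H₈ in the escaping gas = (n_C₃H₈/√M_C₃H₈) / Σ(n_i/√M_i)
= (1.41/√44.10) / (1.41/√44.10 + 3.16/√17.03) = 0.2123/(0.2123 + 0.7657) = 0.217.

0.217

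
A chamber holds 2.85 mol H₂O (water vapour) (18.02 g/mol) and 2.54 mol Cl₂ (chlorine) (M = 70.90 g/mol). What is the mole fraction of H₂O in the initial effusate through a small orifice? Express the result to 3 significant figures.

Rate_i ∝ x_i/√M_i (Graham's law weighted by mole fraction), so the effusate composition follows n_i/√M_i.
x_H₂O(eff) = (n_H₂O/√M_H₂O) / (n_H₂O/√M_H₂O + n_Cl₂/√M_Cl₂)
= (2.85/√18.02) / (2.85/√18.02 + 2.54/√70.90) = 0.6714/(0.6714 + 0.3017) = 0.690.

0.690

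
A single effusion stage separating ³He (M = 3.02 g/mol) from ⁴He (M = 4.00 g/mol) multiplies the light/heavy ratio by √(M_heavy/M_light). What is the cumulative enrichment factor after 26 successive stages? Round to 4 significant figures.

Overall factor = α^26 with α = √(4.00/3.02), i.e. (4.00/3.02)^(26/2).
= 1.32450^13 = 38.61.

38.61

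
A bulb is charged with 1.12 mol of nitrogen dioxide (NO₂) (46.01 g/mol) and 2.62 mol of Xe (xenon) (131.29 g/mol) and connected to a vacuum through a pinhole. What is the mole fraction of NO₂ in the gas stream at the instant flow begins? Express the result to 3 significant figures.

Each component's effusion rate ∝ (its partial pressure)·(1/√M) ∝ n_i/√M_i.
So x_NO₂ in the escaping gas = (n_NO₂/√M_NO₂) / Σ(n_i/√M_i)
= (1.12/√46.01) / (1.12/√46.01 + 2.62/√131.29) = 0.1651/(0.1651 + 0.2287) = 0.419.

0.419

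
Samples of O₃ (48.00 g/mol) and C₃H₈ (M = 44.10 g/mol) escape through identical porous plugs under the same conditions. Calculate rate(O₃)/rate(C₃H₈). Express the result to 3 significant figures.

0.959

By Graham's law, rate_O₃/rate_C₃H₈ = √(M_C₃H₈/M_O₃) = √(44.10/48.00) = √0.9188 = 0.959.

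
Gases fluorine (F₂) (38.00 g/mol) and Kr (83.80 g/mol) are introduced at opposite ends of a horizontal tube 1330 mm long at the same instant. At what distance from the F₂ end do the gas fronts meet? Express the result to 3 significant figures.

In equal time, each gas travels a distance ∝ its rate ∝ 1/√M, so d_F₂/d_Kr = √(M_Kr/M_F₂) = √(83.80/38.00) = 1.485.
With d_F₂ + d_Kr = 1330 mm, d_Kr = 1330/(1 + 1.485) = 535.2 mm.
d_F₂ = 1330 − 535.2 = 795 mm.

795 mm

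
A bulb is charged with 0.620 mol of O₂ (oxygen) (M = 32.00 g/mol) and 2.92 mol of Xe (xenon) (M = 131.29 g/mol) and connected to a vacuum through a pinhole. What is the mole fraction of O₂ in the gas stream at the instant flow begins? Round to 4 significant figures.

Effusion rate of each component ∝ n_i/√M_i (partial pressure × 1/√M).
Mole fraction of O₂ in the effusate = (n_O₂/√M_O₂) / (n_O₂/√M_O₂ + n_Xe/√M_Xe)
= (0.620/√32.00) / (0.620/√32.00 + 2.92/√131.29) = 0.1096/(0.1096 + 0.2548) = 0.3007.

0.3007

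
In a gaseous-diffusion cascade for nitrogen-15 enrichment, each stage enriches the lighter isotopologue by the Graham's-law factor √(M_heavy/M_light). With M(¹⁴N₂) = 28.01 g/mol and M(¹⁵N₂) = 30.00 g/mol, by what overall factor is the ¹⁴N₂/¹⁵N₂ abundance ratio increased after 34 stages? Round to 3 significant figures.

3.21

After 34 stages the ratio has grown by (√(30.00/28.01))^34 = (30.00/28.01)^(34/2).
= 1.07105^17 = 3.21.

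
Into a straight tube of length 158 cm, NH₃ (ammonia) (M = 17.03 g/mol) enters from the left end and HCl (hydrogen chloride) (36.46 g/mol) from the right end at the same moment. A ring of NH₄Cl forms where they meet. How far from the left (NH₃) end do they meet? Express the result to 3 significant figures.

Distances travelled in equal time are proportional to diffusion rates, so d_NH₃/d_HCl = √(M_HCl/M_NH₃) = √(36.46/17.03) = 1.463.
With d_NH₃ + d_HCl = 158 cm, d_HCl = 158/(1 + 1.463) = 64.14 cm.
d_NH₃ = 158 − 64.14 = 93.9 cm.

93.9 cm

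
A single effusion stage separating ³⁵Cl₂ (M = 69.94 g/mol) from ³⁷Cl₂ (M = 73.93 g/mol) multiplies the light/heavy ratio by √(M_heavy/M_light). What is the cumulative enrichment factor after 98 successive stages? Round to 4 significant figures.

After 98 stages the ratio has grown by (√(73.93/69.94))^98 = (73.93/69.94)^(98/2).
= 1.05705^49 = 15.16.

15.16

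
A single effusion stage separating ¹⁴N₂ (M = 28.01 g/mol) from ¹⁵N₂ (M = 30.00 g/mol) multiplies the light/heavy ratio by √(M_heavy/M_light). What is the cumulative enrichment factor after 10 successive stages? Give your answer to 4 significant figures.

After 10 stages the ratio has grown by (√(30.00/28.01))^10 = (30.00/28.01)^(10/2).
= 1.07105^5 = 1.409.

1.409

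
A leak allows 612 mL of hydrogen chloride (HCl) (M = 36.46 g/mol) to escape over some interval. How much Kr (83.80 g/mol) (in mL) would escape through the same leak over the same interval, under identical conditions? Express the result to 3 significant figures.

Graham's law gives rate_Kr/rate_HCl = √(M_HCl/M_Kr) = √(36.46/83.80) = √0.4351 = 0.6596.
So the volume for Kr is 612 × 0.6596 = 404 mL.

404 mL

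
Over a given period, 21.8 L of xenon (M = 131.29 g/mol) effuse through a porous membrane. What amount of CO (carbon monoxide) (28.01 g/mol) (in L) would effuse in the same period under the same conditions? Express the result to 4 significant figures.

Using Graham's law: rate_CO/rate_Xe = √(M_Xe/M_CO) = √(131.29/28.01) = √4.687 = 2.165.
So the volume for CO is 21.8 × 2.165 = 47.20 L.

47.20 L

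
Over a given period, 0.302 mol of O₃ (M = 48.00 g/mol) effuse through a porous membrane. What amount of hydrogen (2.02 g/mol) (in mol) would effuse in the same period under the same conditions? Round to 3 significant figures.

Since effusion rate ∝ 1/√M, rate_H₂/rate_O₃ = √(M_O₃/M_H₂) = √(48.00/2.02) = √23.76 = 4.875.
So the amount for H₂ is 0.302 × 4.875 = 1.47 mol.

1.47 mol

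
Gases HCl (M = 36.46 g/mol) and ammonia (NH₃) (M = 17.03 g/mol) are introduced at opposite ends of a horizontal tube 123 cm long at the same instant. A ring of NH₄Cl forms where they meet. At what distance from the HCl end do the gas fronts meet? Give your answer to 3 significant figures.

49.9 cm

In equal time, each gas travels a distance ∝ its rate ∝ 1/√M, so d_HCl/d_NH₃ = √(M_NH₃/M_HCl) = √(17.03/36.46) = 0.6834.
With d_HCl + d_NH₃ = 123 cm, d_NH₃ = 123/(1 + 0.6834) = 73.06 cm.
d_HCl = 123 − 73.06 = 49.9 cm.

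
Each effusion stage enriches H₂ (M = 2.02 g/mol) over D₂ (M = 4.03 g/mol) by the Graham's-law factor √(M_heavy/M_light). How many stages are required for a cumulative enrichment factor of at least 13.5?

8

Single-stage factor α = √(4.03/2.02), so ln α = ½ ln(1.99505) = 0.3453.
Need α^N ≥ 13.5 ⇒ N ≥ ln(13.5) / ln α = 2.603 / 0.3453 = 7.54.
Minimum whole number of stages: N = 8.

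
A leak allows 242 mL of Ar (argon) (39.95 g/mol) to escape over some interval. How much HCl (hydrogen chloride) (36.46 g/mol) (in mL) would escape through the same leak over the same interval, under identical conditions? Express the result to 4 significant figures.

Since effusion rate ∝ 1/√M, rate_HCl/rate_Ar = √(M_Ar/M_HCl) = √(39.95/36.46) = √1.096 = 1.047.
So the volume for HCl is 242 × 1.047 = 253.3 mL.

253.3 mL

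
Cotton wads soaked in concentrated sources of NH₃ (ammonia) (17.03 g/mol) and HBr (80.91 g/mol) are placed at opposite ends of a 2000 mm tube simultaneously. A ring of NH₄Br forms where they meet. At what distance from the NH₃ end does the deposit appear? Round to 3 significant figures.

1370 mm

Graham's law gives d_NH₃/d_HBr = rate_NH₃/rate_HBr = √(M_HBr/M_NH₃) = √(80.91/17.03) = 2.180.
With d_NH₃ + d_HBr = 2000 mm, d_HBr = 2000/(1 + 2.180) = 629.0 mm.
d_NH₃ = 2000 − 629.0 = 1370 mm.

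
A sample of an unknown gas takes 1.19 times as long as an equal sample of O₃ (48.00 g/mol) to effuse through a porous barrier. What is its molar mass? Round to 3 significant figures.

From Graham's law, t_X/t_O₃ = √(M_X/M_O₃).
1.19 = √(M_X/48.00)
M_X = 48.00 × 1.19² = 48.00 × 1.416 = 68.0 g/mol

68.0 g/mol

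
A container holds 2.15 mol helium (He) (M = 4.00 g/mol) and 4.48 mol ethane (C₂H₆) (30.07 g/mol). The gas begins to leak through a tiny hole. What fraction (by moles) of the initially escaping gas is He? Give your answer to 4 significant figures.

The effusion rate of species i is ∝ p_i/√M_i ∝ n_i/√M_i.
So x_He in the escaping gas = (n_He/√M_He) / Σ(n_i/√M_i)
= (2.15/√4.00) / (2.15/√4.00 + 4.48/√30.07) = 1.075/(1.075 + 0.8170) = 0.5682.

0.5682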